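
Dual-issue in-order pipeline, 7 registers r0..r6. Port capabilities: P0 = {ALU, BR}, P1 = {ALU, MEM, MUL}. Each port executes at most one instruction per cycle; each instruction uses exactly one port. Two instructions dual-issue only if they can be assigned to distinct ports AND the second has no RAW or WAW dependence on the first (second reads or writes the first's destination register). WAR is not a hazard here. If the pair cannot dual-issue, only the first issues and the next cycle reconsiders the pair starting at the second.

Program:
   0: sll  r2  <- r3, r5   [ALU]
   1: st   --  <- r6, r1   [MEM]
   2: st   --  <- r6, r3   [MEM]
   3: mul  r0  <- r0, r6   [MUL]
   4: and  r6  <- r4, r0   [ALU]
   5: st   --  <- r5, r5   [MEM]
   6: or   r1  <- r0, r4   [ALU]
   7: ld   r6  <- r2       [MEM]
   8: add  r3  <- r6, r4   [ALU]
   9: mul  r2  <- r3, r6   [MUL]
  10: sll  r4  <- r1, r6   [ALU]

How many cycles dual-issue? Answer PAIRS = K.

t=0 i0/i1:sll.ALU st.MEM ; dual
t=1 i2:st.MEM ; no-port MEM/MUL
t=2 i3:mul.MUL ; RAW r0
t=3 i4/i5:and.ALU st.MEM ; dual
t=4 i6/i7:or.ALU ld.MEM ; dual
t=5 i8:add.ALU ; RAW r3
t=6 i9/i10:mul.MUL sll.ALU ; dual

PAIRS = 4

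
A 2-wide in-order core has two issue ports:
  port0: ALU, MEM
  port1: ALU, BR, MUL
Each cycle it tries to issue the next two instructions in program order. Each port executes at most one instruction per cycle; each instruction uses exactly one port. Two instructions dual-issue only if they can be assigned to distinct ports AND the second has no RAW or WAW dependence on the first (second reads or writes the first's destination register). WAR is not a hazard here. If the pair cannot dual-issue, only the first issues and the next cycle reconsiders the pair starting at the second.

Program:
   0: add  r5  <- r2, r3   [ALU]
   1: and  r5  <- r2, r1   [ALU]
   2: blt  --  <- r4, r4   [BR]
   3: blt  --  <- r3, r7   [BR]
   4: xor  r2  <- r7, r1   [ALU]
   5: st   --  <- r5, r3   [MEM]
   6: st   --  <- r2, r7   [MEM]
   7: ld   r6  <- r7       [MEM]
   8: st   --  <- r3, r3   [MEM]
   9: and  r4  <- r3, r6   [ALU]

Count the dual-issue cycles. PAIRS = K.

PAIRS = 3

#0 head=0: add.ALU i0 WAW r5
#1 head=1: and.ALU blt.BR i1+i2 dual
#2 head=3: blt.BR xor.ALU i3+i4 dual
#3 head=5: st.MEM i5 no-port MEM/MEM
#4 head=6: st.MEM i6 no-port MEM/MEM
#5 head=7: ld.MEM i7 no-port MEM/MEM
#6 head=8: st.MEM and.ALU i8+i9 dual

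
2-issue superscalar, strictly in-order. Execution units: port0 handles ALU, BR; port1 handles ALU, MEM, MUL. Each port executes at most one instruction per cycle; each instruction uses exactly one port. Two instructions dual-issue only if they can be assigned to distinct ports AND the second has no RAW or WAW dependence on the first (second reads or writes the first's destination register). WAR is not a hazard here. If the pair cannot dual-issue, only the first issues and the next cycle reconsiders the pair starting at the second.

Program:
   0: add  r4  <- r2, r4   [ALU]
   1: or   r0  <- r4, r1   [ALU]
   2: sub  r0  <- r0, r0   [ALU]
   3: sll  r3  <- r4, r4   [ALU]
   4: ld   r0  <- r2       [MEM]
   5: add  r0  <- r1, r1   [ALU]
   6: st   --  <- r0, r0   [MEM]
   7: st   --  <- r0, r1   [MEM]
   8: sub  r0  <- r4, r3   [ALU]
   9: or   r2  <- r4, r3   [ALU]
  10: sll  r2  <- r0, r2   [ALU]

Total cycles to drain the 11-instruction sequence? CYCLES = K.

#0 head=0: add.ALU i0 RAW r4
#1 head=1: or.ALU i1 RAW+WAW r0
#2 head=2: sub.ALU sll.ALU i2/i3 dual
#3 head=4: ld.MEM i4 WAW r0
#4 head=5: add.ALU i5 RAW r0
#5 head=6: st.MEM i6 no-port MEM/MEM
#6 head=7: st.MEM sub.ALU i7/i8 dual
#7 head=9: or.ALU i9 RAW+WAW r2
#8 head=10: sll.ALU i10 tail

CYCLES = 9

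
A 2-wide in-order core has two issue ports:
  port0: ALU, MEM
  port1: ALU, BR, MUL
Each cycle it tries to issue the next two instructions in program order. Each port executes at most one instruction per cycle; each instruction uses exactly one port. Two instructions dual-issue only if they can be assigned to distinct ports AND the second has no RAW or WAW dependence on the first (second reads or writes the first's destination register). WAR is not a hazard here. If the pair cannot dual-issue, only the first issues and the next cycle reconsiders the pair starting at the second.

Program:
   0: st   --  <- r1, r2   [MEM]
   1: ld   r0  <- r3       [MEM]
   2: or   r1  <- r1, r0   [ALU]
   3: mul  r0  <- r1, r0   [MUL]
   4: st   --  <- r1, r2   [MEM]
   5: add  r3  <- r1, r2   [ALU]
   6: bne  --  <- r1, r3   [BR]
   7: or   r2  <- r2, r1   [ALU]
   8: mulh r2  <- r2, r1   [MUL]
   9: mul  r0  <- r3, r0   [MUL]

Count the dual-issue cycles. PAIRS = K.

PAIRS = 2

  cy0 -> i0 (st) no-port MEM/MEM
  cy1 -> i1 (ld) RAW r0
  cy2 -> i2 (or) RAW r1
  cy3 -> i3&i4 (mul+st) dual
  cy4 -> i5 (add) RAW r3
  cy5 -> i6&i7 (bne+or) dual
  cy6 -> i8 (mulh) no-port MUL/MUL
  cy7 -> i9 (mul) tail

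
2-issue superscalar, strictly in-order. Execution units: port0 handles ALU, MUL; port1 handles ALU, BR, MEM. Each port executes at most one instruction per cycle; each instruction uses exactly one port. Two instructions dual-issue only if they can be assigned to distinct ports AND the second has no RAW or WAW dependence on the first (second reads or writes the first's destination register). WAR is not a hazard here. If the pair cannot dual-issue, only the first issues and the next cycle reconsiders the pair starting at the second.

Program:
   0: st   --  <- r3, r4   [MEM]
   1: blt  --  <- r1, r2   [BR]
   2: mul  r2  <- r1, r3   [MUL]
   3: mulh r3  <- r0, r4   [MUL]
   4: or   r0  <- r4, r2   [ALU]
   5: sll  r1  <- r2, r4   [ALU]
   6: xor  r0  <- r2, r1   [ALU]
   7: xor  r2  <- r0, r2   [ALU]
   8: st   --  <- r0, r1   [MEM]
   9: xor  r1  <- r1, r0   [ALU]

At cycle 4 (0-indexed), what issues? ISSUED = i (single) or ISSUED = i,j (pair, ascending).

#0 head=0: st i0 no-port MEM/BR
#1 head=1: blt mul i1+i2 pair
#2 head=3: mulh or i3+i4 pair
#3 head=5: sll i5 RAW r1
#4 head=6: xor i6 RAW r0
#5 head=7: xor st i7+i8 pair
#6 head=9: xor i9 tail

ISSUED = 6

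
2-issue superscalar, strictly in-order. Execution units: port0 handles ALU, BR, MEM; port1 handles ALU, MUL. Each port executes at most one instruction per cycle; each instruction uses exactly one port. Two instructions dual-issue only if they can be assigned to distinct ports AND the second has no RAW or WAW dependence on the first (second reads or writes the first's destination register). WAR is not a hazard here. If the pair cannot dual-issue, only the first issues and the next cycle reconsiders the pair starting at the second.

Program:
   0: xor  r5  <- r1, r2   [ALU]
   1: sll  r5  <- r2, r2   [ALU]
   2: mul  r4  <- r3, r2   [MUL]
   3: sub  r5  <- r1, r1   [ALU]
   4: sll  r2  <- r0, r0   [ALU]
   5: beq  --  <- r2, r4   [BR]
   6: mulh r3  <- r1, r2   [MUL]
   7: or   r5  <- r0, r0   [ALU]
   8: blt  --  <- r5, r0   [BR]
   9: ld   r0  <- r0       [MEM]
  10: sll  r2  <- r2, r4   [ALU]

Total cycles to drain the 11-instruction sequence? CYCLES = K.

c0: i0 xor  WAW r5
c1: i1+i2 sll mul  2-wide
c2: i3+i4 sub sll  2-wide
c3: i5+i6 beq mulh  2-wide
c4: i7 or  RAW r5
c5: i8 blt  no-port BR/MEM
c6: i9+i10 ld sll  2-wide

CYCLES = 7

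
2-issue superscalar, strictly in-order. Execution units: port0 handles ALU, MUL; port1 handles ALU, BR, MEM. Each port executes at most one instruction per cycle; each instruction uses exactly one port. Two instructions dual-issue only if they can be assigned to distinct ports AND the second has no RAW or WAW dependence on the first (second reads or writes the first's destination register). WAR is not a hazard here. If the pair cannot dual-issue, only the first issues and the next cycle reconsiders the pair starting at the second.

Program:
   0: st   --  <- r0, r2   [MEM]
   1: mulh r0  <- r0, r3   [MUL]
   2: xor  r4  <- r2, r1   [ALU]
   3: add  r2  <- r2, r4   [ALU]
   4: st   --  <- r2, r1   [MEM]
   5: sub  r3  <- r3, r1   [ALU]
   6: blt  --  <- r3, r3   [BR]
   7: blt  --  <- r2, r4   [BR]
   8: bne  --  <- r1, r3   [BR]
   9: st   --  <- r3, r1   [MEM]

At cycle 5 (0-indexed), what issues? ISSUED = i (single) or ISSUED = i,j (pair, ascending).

#0 head=0: st+mulh i0/i1 pair
#1 head=2: xor i2 RAW r4
#2 head=3: add i3 RAW r2
#3 head=4: st+sub i4/i5 pair
#4 head=6: blt i6 no-port BR/BR
#5 head=7: blt i7 no-port BR/BR
#6 head=8: bne i8 no-port BR/MEM
#7 head=9: st i9 tail

ISSUED = 7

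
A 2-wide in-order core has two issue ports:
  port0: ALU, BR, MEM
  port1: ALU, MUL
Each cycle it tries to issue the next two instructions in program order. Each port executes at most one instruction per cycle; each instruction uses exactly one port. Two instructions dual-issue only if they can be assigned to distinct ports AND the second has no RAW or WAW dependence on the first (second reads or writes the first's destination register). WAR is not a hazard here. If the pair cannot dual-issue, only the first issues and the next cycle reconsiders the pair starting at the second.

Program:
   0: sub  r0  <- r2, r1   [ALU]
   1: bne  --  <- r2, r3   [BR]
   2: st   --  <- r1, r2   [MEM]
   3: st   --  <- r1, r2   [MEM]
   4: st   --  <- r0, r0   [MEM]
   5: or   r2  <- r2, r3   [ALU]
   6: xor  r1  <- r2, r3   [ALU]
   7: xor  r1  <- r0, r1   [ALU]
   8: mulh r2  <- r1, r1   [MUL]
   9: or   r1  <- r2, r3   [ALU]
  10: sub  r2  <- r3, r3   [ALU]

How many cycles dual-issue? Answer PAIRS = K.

PAIRS = 3

[0] i0,i1  sub;bne  -- pair
[1] i2  st  -- no-port MEM/MEM
[2] i3  st  -- no-port MEM/MEM
[3] i4,i5  st;or  -- pair
[4] i6  xor  -- RAW+WAW r1
[5] i7  xor  -- RAW r1
[6] i8  mulh  -- RAW r2
[7] i9,i10  or;sub  -- pair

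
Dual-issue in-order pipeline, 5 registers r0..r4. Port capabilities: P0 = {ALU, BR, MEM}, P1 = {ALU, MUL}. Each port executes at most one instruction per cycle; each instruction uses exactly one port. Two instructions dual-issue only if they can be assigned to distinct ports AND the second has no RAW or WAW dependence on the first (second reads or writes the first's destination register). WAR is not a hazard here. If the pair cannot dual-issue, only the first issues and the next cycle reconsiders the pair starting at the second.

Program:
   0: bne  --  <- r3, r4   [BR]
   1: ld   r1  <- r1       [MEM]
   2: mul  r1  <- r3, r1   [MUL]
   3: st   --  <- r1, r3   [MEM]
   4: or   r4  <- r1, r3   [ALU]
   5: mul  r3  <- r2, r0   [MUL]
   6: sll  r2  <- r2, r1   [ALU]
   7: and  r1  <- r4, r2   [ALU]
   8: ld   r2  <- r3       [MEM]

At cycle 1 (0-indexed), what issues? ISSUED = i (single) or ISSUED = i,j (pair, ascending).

ISSUED = 1

c0: i0 bne.BR  no-port BR/MEM
c1: i1 ld.MEM  RAW+WAW r1
c2: i2 mul.MUL  RAW r1
c3: i3&i4 st.MEM+or.ALU  pair
c4: i5&i6 mul.MUL+sll.ALU  pair
c5: i7&i8 and.ALU+ld.MEM  pair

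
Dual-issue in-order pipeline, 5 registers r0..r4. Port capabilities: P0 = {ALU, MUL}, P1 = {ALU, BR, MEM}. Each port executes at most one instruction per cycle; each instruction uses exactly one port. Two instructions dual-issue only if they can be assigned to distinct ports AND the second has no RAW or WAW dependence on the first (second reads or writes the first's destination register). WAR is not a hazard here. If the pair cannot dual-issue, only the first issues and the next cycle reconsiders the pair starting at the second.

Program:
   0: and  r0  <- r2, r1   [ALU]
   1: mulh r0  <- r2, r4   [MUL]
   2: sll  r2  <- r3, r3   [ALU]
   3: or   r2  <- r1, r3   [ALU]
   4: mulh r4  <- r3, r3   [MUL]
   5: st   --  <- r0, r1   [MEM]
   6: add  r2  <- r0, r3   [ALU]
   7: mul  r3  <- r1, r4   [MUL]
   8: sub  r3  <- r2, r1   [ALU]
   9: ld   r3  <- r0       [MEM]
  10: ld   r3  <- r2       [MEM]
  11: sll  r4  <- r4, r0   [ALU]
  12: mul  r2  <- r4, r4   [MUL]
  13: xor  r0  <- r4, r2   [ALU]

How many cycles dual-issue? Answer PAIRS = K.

PAIRS = 4

[0] i0  and.ALU  -- WAW r0
[1] i1&i2  mulh.MUL/sll.ALU  -- 2-wide
[2] i3&i4  or.ALU/mulh.MUL  -- 2-wide
[3] i5&i6  st.MEM/add.ALU  -- 2-wide
[4] i7  mul.MUL  -- WAW r3
[5] i8  sub.ALU  -- WAW r3
[6] i9  ld.MEM  -- no-port MEM/MEM
[7] i10&i11  ld.MEM/sll.ALU  -- 2-wide
[8] i12  mul.MUL  -- RAW r2
[9] i13  xor.ALU  -- tail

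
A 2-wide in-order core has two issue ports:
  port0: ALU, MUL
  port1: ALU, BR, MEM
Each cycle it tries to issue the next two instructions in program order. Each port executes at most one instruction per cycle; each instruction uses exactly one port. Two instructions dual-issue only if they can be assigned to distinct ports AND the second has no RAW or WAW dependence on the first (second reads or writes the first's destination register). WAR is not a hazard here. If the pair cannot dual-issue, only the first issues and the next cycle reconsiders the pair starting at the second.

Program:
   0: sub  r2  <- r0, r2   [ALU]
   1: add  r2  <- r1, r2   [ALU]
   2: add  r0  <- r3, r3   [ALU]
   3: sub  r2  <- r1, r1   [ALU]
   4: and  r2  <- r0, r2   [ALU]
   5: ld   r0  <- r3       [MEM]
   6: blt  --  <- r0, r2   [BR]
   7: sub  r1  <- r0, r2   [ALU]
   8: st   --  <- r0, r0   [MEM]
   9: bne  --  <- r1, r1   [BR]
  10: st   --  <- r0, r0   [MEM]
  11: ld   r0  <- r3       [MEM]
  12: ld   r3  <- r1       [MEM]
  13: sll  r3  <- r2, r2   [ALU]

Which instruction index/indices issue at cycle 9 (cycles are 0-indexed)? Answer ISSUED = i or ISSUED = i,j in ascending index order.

  cy0 -> i0 (sub.ALU) RAW+WAW r2
  cy1 -> i1,i2 (add.ALU/add.ALU) pair
  cy2 -> i3 (sub.ALU) RAW+WAW r2
  cy3 -> i4,i5 (and.ALU/ld.MEM) pair
  cy4 -> i6,i7 (blt.BR/sub.ALU) pair
  cy5 -> i8 (st.MEM) no-port MEM/BR
  cy6 -> i9 (bne.BR) no-port BR/MEM
  cy7 -> i10 (st.MEM) no-port MEM/MEM
  cy8 -> i11 (ld.MEM) no-port MEM/MEM
  cy9 -> i12 (ld.MEM) WAW r3
  cy10 -> i13 (sll.ALU) tail

ISSUED = 12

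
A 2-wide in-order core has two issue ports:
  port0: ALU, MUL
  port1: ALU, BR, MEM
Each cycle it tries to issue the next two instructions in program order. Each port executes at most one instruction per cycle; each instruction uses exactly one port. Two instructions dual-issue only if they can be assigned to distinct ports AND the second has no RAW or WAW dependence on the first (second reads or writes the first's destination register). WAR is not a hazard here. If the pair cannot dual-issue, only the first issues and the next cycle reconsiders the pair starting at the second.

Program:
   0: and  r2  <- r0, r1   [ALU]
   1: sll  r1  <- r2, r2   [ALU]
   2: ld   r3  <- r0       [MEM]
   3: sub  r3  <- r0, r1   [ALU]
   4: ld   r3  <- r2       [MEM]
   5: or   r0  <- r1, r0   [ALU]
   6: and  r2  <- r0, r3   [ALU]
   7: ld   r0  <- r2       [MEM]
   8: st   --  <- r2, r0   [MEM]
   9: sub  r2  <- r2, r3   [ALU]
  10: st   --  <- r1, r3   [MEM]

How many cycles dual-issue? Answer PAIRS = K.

  cy0 -> i0 (and.ALU) RAW r2
  cy1 -> i1,i2 (sll.ALU ld.MEM) dual
  cy2 -> i3 (sub.ALU) WAW r3
  cy3 -> i4,i5 (ld.MEM or.ALU) dual
  cy4 -> i6 (and.ALU) RAW r2
  cy5 -> i7 (ld.MEM) no-port MEM/MEM
  cy6 -> i8,i9 (st.MEM sub.ALU) dual
  cy7 -> i10 (st.MEM) tail

PAIRS = 3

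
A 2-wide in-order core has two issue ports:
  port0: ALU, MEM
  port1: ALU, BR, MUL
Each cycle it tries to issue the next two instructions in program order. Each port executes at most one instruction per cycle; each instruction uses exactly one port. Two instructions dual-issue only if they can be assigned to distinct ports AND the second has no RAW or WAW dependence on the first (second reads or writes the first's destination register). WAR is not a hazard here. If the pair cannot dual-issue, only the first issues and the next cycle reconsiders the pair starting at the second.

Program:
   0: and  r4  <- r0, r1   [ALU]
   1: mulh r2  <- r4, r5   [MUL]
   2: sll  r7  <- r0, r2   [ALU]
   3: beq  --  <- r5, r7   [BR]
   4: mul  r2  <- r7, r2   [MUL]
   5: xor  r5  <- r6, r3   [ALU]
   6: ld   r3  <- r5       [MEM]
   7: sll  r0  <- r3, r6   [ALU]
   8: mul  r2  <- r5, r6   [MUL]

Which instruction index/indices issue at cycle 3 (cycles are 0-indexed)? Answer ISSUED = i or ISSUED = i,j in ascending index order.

ISSUED = 3

[0] i0  and  -- RAW r4
[1] i1  mulh  -- RAW r2
[2] i2  sll  -- RAW r7
[3] i3  beq  -- no-port BR/MUL
[4] i4+i5  mul;xor  -- pair
[5] i6  ld  -- RAW r3
[6] i7+i8  sll;mul  -- pair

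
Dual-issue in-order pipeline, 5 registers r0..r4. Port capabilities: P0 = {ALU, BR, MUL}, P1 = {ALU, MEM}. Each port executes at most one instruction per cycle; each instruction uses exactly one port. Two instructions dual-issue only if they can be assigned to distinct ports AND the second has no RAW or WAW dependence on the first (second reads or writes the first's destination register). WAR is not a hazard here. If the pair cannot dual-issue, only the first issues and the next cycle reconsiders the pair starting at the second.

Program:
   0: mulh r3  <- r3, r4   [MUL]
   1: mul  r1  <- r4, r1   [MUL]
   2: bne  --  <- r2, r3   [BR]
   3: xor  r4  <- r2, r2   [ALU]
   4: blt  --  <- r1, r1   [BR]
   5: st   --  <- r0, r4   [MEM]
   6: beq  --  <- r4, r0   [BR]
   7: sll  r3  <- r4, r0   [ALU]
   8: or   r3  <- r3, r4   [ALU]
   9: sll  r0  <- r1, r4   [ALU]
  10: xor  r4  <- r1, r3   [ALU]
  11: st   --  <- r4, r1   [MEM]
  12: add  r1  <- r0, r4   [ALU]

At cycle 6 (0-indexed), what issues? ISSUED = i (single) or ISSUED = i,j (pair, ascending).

#0 head=0: mulh.MUL i0 no-port MUL/MUL
#1 head=1: mul.MUL i1 no-port MUL/BR
#2 head=2: bne.BR/xor.ALU i2+i3 pair
#3 head=4: blt.BR/st.MEM i4+i5 pair
#4 head=6: beq.BR/sll.ALU i6+i7 pair
#5 head=8: or.ALU/sll.ALU i8+i9 pair
#6 head=10: xor.ALU i10 RAW r4
#7 head=11: st.MEM/add.ALU i11+i12 pair

ISSUED = 10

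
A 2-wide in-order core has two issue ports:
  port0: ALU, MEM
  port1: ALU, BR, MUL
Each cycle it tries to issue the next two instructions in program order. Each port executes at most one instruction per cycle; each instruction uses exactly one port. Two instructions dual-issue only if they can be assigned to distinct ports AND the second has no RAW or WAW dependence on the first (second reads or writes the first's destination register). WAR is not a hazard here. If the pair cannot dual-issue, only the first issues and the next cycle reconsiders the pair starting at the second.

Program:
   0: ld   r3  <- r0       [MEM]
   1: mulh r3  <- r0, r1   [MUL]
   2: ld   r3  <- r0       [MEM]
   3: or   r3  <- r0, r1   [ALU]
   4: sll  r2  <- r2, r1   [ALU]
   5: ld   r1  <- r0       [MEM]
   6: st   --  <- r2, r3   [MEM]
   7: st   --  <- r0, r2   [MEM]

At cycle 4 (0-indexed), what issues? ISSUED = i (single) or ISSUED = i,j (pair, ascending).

0. ld @i0  | WAW r3
1. mulh @i1  | WAW r3
2. ld @i2  | WAW r3
3. or sll @i3+i4  | 2-wide
4. ld @i5  | no-port MEM/MEM
5. st @i6  | no-port MEM/MEM
6. st @i7  | tail

ISSUED = 5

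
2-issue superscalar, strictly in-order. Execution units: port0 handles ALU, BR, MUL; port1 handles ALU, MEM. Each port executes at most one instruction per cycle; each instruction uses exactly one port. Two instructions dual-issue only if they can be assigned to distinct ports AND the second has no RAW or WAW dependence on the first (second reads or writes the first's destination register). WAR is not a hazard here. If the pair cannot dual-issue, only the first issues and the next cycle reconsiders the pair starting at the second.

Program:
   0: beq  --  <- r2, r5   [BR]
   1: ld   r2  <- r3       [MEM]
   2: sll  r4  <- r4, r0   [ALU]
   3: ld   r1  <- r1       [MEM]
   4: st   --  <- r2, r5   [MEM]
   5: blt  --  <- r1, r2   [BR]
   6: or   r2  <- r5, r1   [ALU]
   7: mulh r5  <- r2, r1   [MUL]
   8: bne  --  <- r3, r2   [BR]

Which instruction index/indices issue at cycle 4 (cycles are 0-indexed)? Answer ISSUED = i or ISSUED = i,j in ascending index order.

ISSUED = 7

[0] i0,i1  beq.BR;ld.MEM  -- 2-wide
[1] i2,i3  sll.ALU;ld.MEM  -- 2-wide
[2] i4,i5  st.MEM;blt.BR  -- 2-wide
[3] i6  or.ALU  -- RAW r2
[4] i7  mulh.MUL  -- no-port MUL/BR
[5] i8  bne.BR  -- tail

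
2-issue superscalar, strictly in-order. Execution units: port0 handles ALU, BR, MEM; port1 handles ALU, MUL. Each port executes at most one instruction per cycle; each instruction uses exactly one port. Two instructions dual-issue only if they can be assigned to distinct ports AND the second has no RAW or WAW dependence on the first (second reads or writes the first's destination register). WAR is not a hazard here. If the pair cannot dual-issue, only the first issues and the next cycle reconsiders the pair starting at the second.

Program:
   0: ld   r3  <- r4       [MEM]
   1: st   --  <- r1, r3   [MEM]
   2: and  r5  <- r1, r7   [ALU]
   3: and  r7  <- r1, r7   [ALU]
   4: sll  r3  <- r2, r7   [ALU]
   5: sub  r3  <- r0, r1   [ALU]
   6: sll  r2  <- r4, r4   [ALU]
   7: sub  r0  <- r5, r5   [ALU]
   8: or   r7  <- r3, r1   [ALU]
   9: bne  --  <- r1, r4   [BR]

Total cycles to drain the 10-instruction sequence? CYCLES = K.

CYCLES = 7

#0 head=0: ld.MEM i0 no-port MEM/MEM
#1 head=1: st.MEM;and.ALU i1,i2 dual
#2 head=3: and.ALU i3 RAW r7
#3 head=4: sll.ALU i4 WAW r3
#4 head=5: sub.ALU;sll.ALU i5,i6 dual
#5 head=7: sub.ALU;or.ALU i7,i8 dual
#6 head=9: bne.BR i9 tail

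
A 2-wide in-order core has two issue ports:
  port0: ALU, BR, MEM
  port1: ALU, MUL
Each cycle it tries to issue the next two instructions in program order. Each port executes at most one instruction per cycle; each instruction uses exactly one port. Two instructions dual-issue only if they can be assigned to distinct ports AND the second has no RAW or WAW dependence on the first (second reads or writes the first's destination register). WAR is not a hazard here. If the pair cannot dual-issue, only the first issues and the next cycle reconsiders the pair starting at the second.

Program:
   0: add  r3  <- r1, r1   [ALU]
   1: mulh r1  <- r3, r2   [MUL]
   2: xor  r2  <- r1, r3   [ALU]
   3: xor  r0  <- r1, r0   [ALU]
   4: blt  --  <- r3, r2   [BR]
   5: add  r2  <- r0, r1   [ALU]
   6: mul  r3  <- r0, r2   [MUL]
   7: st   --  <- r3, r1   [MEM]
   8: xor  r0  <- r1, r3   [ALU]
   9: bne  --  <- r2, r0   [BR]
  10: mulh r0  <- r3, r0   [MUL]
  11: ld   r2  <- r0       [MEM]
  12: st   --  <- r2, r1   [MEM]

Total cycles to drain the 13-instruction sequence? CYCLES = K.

[0] i0  add.ALU  -- RAW r3
[1] i1  mulh.MUL  -- RAW r1
[2] i2&i3  xor.ALU;xor.ALU  -- dual
[3] i4&i5  blt.BR;add.ALU  -- dual
[4] i6  mul.MUL  -- RAW r3
[5] i7&i8  st.MEM;xor.ALU  -- dual
[6] i9&i10  bne.BR;mulh.MUL  -- dual
[7] i11  ld.MEM  -- no-port MEM/MEM
[8] i12  st.MEM  -- tail

CYCLES = 9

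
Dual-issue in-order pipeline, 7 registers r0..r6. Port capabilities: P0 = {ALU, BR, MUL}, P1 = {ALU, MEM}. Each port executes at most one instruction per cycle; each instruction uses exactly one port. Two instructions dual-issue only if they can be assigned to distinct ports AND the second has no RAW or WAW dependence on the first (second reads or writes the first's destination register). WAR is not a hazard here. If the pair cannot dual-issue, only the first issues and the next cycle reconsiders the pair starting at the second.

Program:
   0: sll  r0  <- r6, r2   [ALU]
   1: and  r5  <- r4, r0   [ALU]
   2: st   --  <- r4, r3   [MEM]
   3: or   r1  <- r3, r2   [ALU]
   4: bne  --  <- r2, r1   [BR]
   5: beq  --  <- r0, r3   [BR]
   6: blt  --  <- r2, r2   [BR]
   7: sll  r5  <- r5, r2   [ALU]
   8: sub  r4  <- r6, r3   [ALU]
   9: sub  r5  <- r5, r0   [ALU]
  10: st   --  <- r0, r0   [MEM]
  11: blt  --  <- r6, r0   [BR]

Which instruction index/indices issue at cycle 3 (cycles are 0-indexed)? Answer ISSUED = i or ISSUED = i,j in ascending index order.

ISSUED = 4

0. sll @i0  | RAW r0
1. and;st @i1+i2  | pair
2. or @i3  | RAW r1
3. bne @i4  | no-port BR/BR
4. beq @i5  | no-port BR/BR
5. blt;sll @i6+i7  | pair
6. sub;sub @i8+i9  | pair
7. st;blt @i10+i11  | pair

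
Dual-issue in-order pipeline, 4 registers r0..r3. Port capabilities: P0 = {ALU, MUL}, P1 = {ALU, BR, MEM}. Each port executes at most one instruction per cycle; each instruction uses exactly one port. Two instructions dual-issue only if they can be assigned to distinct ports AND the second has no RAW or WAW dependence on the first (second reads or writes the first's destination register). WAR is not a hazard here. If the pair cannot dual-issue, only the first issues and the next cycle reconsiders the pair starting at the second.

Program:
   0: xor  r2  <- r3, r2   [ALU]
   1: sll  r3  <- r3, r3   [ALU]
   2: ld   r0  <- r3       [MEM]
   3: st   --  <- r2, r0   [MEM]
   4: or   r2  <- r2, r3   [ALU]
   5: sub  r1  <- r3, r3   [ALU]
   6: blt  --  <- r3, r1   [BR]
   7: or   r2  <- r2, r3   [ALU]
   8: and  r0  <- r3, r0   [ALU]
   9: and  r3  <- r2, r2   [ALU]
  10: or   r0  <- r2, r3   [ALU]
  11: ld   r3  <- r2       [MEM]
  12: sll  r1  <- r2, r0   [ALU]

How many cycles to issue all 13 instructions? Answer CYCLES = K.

c0: i0+i1 xor;sll  dual
c1: i2 ld  no-port MEM/MEM
c2: i3+i4 st;or  dual
c3: i5 sub  RAW r1
c4: i6+i7 blt;or  dual
c5: i8+i9 and;and  dual
c6: i10+i11 or;ld  dual
c7: i12 sll  tail

CYCLES = 8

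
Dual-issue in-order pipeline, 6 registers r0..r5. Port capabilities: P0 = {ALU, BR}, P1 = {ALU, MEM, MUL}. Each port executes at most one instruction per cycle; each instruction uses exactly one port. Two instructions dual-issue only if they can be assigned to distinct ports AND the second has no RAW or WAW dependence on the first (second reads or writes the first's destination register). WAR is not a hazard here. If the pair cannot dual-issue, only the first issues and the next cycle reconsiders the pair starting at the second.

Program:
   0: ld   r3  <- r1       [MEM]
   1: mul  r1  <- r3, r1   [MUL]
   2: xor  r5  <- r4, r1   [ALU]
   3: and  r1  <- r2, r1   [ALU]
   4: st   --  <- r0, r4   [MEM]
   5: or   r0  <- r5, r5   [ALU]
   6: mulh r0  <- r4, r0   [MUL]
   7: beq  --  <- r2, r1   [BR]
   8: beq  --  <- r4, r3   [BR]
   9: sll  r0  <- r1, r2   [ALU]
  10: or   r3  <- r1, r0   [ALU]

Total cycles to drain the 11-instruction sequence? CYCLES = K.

CYCLES = 7

0. ld @i0  | no-port MEM/MUL
1. mul @i1  | RAW r1
2. xor/and @i2/i3  | pair
3. st/or @i4/i5  | pair
4. mulh/beq @i6/i7  | pair
5. beq/sll @i8/i9  | pair
6. or @i10  | tail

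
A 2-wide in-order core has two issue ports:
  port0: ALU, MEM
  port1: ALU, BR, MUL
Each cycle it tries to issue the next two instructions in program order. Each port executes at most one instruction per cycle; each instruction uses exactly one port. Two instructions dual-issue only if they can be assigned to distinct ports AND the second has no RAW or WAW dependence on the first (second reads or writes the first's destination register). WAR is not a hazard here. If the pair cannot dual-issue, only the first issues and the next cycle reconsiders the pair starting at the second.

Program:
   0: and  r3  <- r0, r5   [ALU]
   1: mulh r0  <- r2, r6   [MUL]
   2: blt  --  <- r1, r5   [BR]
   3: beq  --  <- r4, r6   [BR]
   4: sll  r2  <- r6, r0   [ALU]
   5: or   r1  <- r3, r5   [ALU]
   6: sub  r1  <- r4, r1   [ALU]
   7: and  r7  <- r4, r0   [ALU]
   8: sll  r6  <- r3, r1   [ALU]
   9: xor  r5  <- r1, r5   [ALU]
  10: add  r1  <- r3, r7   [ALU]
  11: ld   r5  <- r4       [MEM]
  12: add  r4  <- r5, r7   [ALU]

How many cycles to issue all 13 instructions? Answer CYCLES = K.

0. and/mulh @i0&i1  | 2-wide
1. blt @i2  | no-port BR/BR
2. beq/sll @i3&i4  | 2-wide
3. or @i5  | RAW+WAW r1
4. sub/and @i6&i7  | 2-wide
5. sll/xor @i8&i9  | 2-wide
6. add/ld @i10&i11  | 2-wide
7. add @i12  | tail

CYCLES = 8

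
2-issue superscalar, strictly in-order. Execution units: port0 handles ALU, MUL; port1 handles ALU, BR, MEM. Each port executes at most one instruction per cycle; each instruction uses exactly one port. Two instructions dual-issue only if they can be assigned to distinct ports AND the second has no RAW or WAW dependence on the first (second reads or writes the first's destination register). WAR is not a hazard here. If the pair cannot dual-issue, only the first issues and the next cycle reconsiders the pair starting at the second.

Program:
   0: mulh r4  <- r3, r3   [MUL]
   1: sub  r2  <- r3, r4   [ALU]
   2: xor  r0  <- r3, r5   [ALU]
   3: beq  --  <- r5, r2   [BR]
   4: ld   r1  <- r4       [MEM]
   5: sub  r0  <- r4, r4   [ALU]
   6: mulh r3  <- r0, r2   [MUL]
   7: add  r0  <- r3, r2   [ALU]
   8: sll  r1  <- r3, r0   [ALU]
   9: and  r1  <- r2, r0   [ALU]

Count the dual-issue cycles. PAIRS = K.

PAIRS = 2

  cy0 -> i0 (mulh) RAW r4
  cy1 -> i1&i2 (sub;xor) pair
  cy2 -> i3 (beq) no-port BR/MEM
  cy3 -> i4&i5 (ld;sub) pair
  cy4 -> i6 (mulh) RAW r3
  cy5 -> i7 (add) RAW r0
  cy6 -> i8 (sll) WAW r1
  cy7 -> i9 (and) tail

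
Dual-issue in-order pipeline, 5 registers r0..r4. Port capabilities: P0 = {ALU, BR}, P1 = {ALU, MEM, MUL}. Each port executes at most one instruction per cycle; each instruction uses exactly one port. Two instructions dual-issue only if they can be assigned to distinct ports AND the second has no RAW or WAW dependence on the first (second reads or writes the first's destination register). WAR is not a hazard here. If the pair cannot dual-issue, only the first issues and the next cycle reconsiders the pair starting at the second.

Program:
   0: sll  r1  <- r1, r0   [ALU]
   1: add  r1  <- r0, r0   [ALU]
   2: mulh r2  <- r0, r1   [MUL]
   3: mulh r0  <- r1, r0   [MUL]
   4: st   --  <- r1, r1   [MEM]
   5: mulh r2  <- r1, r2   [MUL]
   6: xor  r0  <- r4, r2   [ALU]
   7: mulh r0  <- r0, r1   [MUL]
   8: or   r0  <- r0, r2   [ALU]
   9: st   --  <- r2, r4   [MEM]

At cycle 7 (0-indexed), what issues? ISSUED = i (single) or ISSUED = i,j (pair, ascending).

#0 head=0: sll i0 WAW r1
#1 head=1: add i1 RAW r1
#2 head=2: mulh i2 no-port MUL/MUL
#3 head=3: mulh i3 no-port MUL/MEM
#4 head=4: st i4 no-port MEM/MUL
#5 head=5: mulh i5 RAW r2
#6 head=6: xor i6 RAW+WAW r0
#7 head=7: mulh i7 RAW+WAW r0
#8 head=8: or+st i8/i9 pair

ISSUED = 7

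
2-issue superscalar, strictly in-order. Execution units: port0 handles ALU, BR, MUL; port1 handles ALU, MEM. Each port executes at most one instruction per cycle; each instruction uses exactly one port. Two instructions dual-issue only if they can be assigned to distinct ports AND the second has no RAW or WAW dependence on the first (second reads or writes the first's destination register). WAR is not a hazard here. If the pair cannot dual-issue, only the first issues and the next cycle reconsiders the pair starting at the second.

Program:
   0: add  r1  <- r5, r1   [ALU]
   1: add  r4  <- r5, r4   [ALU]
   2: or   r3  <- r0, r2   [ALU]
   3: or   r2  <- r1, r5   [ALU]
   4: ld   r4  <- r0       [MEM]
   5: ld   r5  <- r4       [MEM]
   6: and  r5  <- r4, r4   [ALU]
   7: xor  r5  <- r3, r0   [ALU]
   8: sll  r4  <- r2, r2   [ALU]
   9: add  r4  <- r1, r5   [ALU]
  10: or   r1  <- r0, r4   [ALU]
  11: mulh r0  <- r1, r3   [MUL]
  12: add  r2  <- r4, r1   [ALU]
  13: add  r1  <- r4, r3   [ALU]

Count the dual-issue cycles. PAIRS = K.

[0] i0,i1  add.ALU/add.ALU  -- 2-wide
[1] i2,i3  or.ALU/or.ALU  -- 2-wide
[2] i4  ld.MEM  -- no-port MEM/MEM
[3] i5  ld.MEM  -- WAW r5
[4] i6  and.ALU  -- WAW r5
[5] i7,i8  xor.ALU/sll.ALU  -- 2-wide
[6] i9  add.ALU  -- RAW r4
[7] i10  or.ALU  -- RAW r1
[8] i11,i12  mulh.MUL/add.ALU  -- 2-wide
[9] i13  add.ALU  -- tail

PAIRS = 4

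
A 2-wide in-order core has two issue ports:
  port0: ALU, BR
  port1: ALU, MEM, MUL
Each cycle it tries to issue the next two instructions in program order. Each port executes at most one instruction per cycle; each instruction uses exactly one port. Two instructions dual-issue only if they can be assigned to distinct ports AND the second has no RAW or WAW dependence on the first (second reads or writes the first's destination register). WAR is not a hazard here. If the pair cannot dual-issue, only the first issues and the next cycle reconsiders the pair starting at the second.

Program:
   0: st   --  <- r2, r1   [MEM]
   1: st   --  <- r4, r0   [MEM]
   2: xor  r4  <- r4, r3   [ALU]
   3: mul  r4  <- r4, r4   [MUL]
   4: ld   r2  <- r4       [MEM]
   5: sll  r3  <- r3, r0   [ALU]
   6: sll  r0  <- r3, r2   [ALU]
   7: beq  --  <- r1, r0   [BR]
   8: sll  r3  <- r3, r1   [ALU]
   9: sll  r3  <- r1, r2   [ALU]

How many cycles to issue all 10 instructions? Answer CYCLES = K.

  cy0 -> i0 (st.MEM) no-port MEM/MEM
  cy1 -> i1&i2 (st.MEM+xor.ALU) dual
  cy2 -> i3 (mul.MUL) no-port MUL/MEM
  cy3 -> i4&i5 (ld.MEM+sll.ALU) dual
  cy4 -> i6 (sll.ALU) RAW r0
  cy5 -> i7&i8 (beq.BR+sll.ALU) dual
  cy6 -> i9 (sll.ALU) tail

CYCLES = 7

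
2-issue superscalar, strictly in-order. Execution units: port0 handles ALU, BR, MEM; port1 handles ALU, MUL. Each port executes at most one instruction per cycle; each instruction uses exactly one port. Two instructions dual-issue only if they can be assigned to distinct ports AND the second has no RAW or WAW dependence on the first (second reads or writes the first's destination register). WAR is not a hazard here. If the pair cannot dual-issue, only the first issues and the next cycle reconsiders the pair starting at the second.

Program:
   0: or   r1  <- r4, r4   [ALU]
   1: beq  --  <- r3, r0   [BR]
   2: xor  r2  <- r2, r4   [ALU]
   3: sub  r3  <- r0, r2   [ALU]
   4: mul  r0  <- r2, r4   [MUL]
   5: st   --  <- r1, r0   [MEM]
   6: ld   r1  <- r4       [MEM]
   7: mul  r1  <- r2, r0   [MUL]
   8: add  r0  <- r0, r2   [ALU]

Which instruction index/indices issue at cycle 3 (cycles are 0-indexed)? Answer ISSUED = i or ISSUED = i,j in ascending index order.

ISSUED = 5

  cy0 -> i0&i1 (or.ALU;beq.BR) 2-wide
  cy1 -> i2 (xor.ALU) RAW r2
  cy2 -> i3&i4 (sub.ALU;mul.MUL) 2-wide
  cy3 -> i5 (st.MEM) no-port MEM/MEM
  cy4 -> i6 (ld.MEM) WAW r1
  cy5 -> i7&i8 (mul.MUL;add.ALU) 2-wide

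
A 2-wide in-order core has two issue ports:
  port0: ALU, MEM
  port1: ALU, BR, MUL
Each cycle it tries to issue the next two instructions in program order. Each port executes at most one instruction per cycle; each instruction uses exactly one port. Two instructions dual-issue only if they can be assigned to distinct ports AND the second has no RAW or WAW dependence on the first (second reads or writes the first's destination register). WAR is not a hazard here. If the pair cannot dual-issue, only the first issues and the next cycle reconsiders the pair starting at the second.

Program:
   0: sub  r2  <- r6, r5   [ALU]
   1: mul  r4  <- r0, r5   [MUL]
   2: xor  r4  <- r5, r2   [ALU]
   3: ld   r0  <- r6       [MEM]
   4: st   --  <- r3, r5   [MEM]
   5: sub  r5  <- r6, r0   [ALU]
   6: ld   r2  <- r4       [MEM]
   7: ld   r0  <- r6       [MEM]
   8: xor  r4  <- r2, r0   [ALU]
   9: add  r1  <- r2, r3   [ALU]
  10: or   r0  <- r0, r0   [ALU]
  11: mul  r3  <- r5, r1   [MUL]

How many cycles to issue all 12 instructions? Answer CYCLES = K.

CYCLES = 7

t=0 i0+i1:sub;mul ; dual
t=1 i2+i3:xor;ld ; dual
t=2 i4+i5:st;sub ; dual
t=3 i6:ld ; no-port MEM/MEM
t=4 i7:ld ; RAW r0
t=5 i8+i9:xor;add ; dual
t=6 i10+i11:or;mul ; dual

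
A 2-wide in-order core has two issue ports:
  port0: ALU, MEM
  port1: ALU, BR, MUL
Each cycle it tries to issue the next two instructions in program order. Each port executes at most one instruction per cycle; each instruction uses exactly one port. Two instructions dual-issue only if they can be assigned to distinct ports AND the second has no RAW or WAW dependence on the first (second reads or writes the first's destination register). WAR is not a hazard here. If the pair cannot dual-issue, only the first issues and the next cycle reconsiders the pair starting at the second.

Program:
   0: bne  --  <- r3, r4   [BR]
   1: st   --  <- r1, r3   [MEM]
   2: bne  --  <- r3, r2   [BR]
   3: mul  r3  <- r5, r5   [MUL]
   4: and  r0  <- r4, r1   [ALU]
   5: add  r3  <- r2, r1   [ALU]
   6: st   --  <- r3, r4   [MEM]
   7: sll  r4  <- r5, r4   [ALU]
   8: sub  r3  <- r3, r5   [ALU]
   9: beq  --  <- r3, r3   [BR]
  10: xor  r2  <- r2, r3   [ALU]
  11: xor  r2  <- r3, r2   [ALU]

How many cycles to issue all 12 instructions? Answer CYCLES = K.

[0] i0&i1  bne.BR/st.MEM  -- dual
[1] i2  bne.BR  -- no-port BR/MUL
[2] i3&i4  mul.MUL/and.ALU  -- dual
[3] i5  add.ALU  -- RAW r3
[4] i6&i7  st.MEM/sll.ALU  -- dual
[5] i8  sub.ALU  -- RAW r3
[6] i9&i10  beq.BR/xor.ALU  -- dual
[7] i11  xor.ALU  -- tail

CYCLES = 8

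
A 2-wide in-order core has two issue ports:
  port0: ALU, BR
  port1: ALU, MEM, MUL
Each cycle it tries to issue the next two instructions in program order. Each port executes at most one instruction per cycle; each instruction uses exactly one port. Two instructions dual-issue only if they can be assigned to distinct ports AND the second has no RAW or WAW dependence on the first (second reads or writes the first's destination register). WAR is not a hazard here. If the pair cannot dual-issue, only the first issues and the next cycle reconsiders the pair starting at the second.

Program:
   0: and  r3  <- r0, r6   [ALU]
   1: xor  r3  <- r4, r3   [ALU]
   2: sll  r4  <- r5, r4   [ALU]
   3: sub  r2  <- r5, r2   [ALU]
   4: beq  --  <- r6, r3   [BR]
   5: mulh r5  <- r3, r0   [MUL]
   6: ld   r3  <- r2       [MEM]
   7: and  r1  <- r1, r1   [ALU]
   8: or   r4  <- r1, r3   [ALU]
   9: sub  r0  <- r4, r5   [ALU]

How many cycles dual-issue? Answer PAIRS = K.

PAIRS = 3

  cy0 -> i0 (and.ALU) RAW+WAW r3
  cy1 -> i1+i2 (xor.ALU;sll.ALU) dual
  cy2 -> i3+i4 (sub.ALU;beq.BR) dual
  cy3 -> i5 (mulh.MUL) no-port MUL/MEM
  cy4 -> i6+i7 (ld.MEM;and.ALU) dual
  cy5 -> i8 (or.ALU) RAW r4
  cy6 -> i9 (sub.ALU) tail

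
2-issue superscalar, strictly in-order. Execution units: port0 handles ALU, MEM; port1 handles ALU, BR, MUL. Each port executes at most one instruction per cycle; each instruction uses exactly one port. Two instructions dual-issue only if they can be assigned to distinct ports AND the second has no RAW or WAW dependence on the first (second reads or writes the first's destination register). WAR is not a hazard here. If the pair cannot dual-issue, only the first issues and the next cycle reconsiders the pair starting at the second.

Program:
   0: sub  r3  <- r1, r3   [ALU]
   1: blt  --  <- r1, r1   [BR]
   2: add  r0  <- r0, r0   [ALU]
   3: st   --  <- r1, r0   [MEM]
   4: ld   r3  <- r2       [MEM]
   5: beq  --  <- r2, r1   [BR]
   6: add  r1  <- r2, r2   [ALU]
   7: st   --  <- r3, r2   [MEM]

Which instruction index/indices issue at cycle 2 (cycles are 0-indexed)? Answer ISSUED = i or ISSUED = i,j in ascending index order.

#0 head=0: sub+blt i0&i1 pair
#1 head=2: add i2 RAW r0
#2 head=3: st i3 no-port MEM/MEM
#3 head=4: ld+beq i4&i5 pair
#4 head=6: add+st i6&i7 pair

ISSUED = 3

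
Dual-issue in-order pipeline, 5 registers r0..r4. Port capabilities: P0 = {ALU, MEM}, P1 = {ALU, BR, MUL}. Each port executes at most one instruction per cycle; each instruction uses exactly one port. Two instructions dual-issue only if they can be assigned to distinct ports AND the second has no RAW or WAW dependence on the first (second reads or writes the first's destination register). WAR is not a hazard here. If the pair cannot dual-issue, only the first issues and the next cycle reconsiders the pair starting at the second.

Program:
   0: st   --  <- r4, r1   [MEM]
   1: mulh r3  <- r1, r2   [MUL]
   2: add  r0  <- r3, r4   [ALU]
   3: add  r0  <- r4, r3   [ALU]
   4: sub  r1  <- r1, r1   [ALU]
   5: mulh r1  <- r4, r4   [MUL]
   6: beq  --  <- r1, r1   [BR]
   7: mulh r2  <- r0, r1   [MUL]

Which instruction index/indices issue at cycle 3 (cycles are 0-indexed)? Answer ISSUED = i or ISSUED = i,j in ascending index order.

ISSUED = 5

c0: i0/i1 st.MEM;mulh.MUL  pair
c1: i2 add.ALU  WAW r0
c2: i3/i4 add.ALU;sub.ALU  pair
c3: i5 mulh.MUL  no-port MUL/BR
c4: i6 beq.BR  no-port BR/MUL
c5: i7 mulh.MUL  tail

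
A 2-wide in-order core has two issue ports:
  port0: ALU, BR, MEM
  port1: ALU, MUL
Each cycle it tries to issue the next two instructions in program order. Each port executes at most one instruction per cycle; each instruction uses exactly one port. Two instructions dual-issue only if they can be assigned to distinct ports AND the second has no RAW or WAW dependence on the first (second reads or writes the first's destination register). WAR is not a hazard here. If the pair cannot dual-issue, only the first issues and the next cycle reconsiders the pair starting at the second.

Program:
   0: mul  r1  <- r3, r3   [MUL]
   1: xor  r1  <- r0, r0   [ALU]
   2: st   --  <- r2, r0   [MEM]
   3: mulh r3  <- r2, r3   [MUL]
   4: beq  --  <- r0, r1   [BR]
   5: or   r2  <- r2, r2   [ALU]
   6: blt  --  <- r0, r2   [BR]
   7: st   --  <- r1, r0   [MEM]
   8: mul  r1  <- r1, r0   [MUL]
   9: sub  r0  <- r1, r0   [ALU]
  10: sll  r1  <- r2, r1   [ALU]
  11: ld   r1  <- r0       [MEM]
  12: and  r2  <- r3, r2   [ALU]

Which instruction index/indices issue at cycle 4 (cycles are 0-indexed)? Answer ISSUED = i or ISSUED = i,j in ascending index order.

#0 head=0: mul i0 WAW r1
#1 head=1: xor st i1+i2 2-wide
#2 head=3: mulh beq i3+i4 2-wide
#3 head=5: or i5 RAW r2
#4 head=6: blt i6 no-port BR/MEM
#5 head=7: st mul i7+i8 2-wide
#6 head=9: sub sll i9+i10 2-wide
#7 head=11: ld and i11+i12 2-wide

ISSUED = 6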